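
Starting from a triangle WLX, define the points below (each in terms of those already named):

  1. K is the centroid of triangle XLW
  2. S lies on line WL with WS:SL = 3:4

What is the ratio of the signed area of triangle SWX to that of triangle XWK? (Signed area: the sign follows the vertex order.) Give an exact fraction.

[SWX]:[XWK] = -9/7

Work in coordinates with W = (0, 0), L = (1, 0), X = (0, 1).
1. K is the centroid of triangle XLW ⇒ K = (1/3, 1/3)
2. S lies on line WL with WS:SL = 3:4 ⇒ S = (3/7, 0)
2·[SWX] = -3/7, 2·[XWK] = 1/3
[SWX]:[XWK] = -3/7:1/3 = -9/7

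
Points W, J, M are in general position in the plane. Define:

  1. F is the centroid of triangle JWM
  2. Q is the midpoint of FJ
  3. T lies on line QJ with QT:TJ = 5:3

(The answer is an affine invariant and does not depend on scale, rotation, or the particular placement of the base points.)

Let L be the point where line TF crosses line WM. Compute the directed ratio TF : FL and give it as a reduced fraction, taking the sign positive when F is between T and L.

TF:FL = 13/8

Assign W = (0, 0), J = (1, 0), M = (0, 1) — the answer is frame-independent, so this choice is without loss of generality.
1. F is the centroid of triangle JWM ⇒ F = (1/3, 1/3)
2. Q is the midpoint of FJ ⇒ Q = (2/3, 1/6)
3. T lies on line QJ with QT:TJ = 5:3 ⇒ T = (7/8, 1/16)
line TF meets WM at L = (0, 1/2)
F = T + t·(L−T) with t = 13/21, so TF:FL = 13/21:8/21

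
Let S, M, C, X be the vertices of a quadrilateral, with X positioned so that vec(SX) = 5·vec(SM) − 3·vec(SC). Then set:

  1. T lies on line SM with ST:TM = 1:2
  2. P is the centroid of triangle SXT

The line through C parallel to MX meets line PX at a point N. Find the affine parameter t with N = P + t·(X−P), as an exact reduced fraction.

t = 8/5

Work in coordinates with S = (0, 0), M = (1, 0), C = (0, 1), X = (5, -3).
1. T lies on line SM with ST:TM = 1:2 ⇒ T = (1/3, 0)
2. P is the centroid of triangle SXT ⇒ P = (16/9, -1)
through C parallel to MX: direction (4, -3); meets PX at N = (104/15, -21/5)
N = P + t·(X−P) with t = 8/5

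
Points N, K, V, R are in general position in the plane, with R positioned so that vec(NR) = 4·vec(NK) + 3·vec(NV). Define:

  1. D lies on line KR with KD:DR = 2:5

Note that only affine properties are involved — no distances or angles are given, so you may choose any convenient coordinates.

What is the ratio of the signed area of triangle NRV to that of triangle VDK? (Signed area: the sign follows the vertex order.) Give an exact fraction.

[NRV]:[VDK] = -7/3

Choose coordinates N = (0, 0), K = (1, 0), V = (0, 1), R = (4, 3).
1. D lies on line KR with KD:DR = 2:5 ⇒ D = (13/7, 6/7)
2·[NRV] = 4, 2·[VDK] = -12/7
[NRV]:[VDK] = 4:-12/7 = -7/3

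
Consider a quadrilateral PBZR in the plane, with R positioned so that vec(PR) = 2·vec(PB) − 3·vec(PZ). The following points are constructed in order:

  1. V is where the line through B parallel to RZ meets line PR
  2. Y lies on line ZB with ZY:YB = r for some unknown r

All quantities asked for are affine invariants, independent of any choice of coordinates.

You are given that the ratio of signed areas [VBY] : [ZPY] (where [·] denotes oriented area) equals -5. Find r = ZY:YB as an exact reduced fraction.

r = -3/5

Work in coordinates with P = (0, 0), B = (1, 0), Z = (0, 1), R = (2, -3).
1. V is where the line through B parallel to RZ meets line PR ⇒ V = (4, -6)
2. With ZY:YB = r, write λ = r/(r+1) so Y = Z + λ·(B−Z); Y is affine-linear in λ
Every point depending on Y is an affine combination of Y and λ-independent points, so each such coordinate is linear in λ; the λ² term in each signed area is a multiple of (B−Z)×(B−Z) = 0, so 2·[VBY] and 2·[ZPY] are each linear in λ. Evaluating at λ=0 and λ=1:
  2·[VBY] = -3·λ + 3,   2·[ZPY] = λ
So [VBY]:[ZPY] = (-3·λ + 3) / (λ). Setting this equal to -5:
  -3·λ + 3 = -5·(λ)  ⇒  λ = -3/2
Then r = λ/(1−λ) = (-3/2)/(5/2) = -3/5. Check: with r = -3/5, Y = (-3/2, 5/2) and [VBY]:[ZPY] = -5 as required.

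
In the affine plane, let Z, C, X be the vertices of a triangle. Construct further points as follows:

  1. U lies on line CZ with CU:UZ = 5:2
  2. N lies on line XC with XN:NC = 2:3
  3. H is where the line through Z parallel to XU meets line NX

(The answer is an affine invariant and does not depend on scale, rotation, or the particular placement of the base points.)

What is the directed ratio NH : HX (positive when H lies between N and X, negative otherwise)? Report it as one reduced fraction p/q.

NH:HX = -2

Assign Z = (0, 0), C = (1, 0), X = (0, 1) — the answer is frame-independent, so this choice is without loss of generality.
1. U lies on line CZ with CU:UZ = 5:2 ⇒ U = (2/7, 0)
2. N lies on line XC with XN:NC = 2:3 ⇒ N = (2/5, 3/5)
3. H is where the line through Z parallel to XU meets line NX ⇒ H = (-2/5, 7/5)
H = N + t·(X−N) with t = 2, so NH:HX = t:(1−t) = 2:-1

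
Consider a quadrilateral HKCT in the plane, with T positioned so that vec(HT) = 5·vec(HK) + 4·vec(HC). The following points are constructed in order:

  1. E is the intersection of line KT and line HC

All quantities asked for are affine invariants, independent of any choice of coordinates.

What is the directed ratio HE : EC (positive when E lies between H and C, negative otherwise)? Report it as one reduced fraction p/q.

Assign H = (0, 0), K = (1, 0), C = (0, 1), T = (5, 4) — the answer is frame-independent, so this choice is without loss of generality.
1. E is the intersection of line KT and line HC ⇒ E = (0, -1)
E = H + t·(C−H) with t = -1, so HE:EC = t:(1−t) = -1:2

HE:EC = -1/2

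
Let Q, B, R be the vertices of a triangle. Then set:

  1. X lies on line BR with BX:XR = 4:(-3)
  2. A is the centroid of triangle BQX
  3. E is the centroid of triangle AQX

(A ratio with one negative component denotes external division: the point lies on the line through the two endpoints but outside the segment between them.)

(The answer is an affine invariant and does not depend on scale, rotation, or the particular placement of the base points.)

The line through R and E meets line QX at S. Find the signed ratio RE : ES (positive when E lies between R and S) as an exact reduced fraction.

Set Q = (0, 0), B = (1, 0), R = (0, 1); any affine frame gives the same invariant.
1. X lies on line BR with BX:XR = 4:(-3) ⇒ X = (-3, 4)
2. A is the centroid of triangle BQX ⇒ A = (-2/3, 4/3)
3. E is the centroid of triangle AQX ⇒ E = (-11/9, 16/9)
line RE meets QX at S = (-33/23, 44/23)
E = R + t·(S−R) with t = 23/27, so RE:ES = 23/27:4/27

RE:ES = 23/4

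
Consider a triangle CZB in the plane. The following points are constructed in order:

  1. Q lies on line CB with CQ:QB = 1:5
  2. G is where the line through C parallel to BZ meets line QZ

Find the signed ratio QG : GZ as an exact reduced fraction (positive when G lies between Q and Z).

QG:GZ = -1/6

Work in coordinates with C = (0, 0), Z = (1, 0), B = (0, 1).
1. Q lies on line CB with CQ:QB = 1:5 ⇒ Q = (0, 1/6)
2. G is where the line through C parallel to BZ meets line QZ ⇒ G = (-1/5, 1/5)
G = Q + t·(Z−Q) with t = -1/5, so QG:GZ = t:(1−t) = -1/5:6/5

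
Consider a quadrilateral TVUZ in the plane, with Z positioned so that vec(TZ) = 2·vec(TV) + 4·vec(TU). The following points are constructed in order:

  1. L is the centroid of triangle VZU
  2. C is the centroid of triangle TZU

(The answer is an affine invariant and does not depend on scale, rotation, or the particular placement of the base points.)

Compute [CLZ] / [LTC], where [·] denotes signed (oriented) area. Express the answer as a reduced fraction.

Set T = (0, 0), V = (1, 0), U = (0, 1), Z = (2, 4); any affine frame gives the same invariant.
1. L is the centroid of triangle VZU ⇒ L = (1, 5/3)
2. C is the centroid of triangle TZU ⇒ C = (2/3, 5/3)
2·[CLZ] = 7/9, 2·[LTC] = -5/9
[CLZ]:[LTC] = 7/9:-5/9 = -7/5

[CLZ]:[LTC] = -7/5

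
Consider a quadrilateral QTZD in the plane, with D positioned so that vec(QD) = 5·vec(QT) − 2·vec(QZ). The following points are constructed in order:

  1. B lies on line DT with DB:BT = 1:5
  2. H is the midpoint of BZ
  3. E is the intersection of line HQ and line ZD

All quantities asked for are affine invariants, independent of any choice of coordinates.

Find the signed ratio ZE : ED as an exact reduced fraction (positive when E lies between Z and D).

ZE:ED = 13/16

Choose coordinates Q = (0, 0), T = (1, 0), Z = (0, 1), D = (5, -2).
1. B lies on line DT with DB:BT = 1:5 ⇒ B = (13/3, -5/3)
2. H is the midpoint of BZ ⇒ H = (13/6, -1/3)
3. E is the intersection of line HQ and line ZD ⇒ E = (65/29, -10/29)
E = Z + t·(D−Z) with t = 13/29, so ZE:ED = t:(1−t) = 13/29:16/29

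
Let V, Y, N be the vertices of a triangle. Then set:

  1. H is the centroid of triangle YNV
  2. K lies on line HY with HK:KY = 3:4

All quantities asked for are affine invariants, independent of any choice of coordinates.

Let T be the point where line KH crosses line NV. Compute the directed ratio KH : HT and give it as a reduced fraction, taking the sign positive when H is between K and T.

KH:HT = 6/7

Set V = (0, 0), Y = (1, 0), N = (0, 1); any affine frame gives the same invariant.
1. H is the centroid of triangle YNV ⇒ H = (1/3, 1/3)
2. K lies on line HY with HK:KY = 3:4 ⇒ K = (13/21, 4/21)
line KH meets NV at T = (0, 1/2)
H = K + t·(T−K) with t = 6/13, so KH:HT = 6/13:7/13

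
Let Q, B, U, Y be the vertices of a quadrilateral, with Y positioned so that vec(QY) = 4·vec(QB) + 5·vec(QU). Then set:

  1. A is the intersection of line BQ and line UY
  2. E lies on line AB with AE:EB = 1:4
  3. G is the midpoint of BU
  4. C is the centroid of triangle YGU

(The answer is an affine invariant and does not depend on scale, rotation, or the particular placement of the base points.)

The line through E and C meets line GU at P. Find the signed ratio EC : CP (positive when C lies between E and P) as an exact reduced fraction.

EC:CP = -8/5

Set Q = (0, 0), B = (1, 0), U = (0, 1), Y = (4, 5); any affine frame gives the same invariant.
1. A is the intersection of line BQ and line UY ⇒ A = (-1, 0)
2. E lies on line AB with AE:EB = 1:4 ⇒ E = (-3/5, 0)
3. G is the midpoint of BU ⇒ G = (1/2, 1/2)
4. C is the centroid of triangle YGU ⇒ C = (3/2, 13/6)
line EC meets GU at P = (3/16, 13/16)
C = E + t·(P−E) with t = 8/3, so EC:CP = 8/3:-5/3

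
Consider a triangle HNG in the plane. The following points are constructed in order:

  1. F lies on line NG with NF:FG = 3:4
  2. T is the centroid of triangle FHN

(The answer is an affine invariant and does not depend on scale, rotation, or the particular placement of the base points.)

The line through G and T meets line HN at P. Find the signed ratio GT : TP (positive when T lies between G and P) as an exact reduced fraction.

Choose coordinates H = (0, 0), N = (1, 0), G = (0, 1).
1. F lies on line NG with NF:FG = 3:4 ⇒ F = (4/7, 3/7)
2. T is the centroid of triangle FHN ⇒ T = (11/21, 1/7)
line GT meets HN at P = (11/18, 0)
T = G + t·(P−G) with t = 6/7, so GT:TP = 6/7:1/7

GT:TP = 6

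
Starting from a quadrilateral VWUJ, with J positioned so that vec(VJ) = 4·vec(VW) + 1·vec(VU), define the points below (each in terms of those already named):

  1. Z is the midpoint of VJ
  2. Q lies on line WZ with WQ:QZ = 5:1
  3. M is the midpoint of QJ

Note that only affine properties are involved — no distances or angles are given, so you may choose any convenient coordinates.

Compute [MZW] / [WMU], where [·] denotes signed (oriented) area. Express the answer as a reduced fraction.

[MZW]:[WMU] = 2/21

Assign V = (0, 0), W = (1, 0), U = (0, 1), J = (4, 1) — the answer is frame-independent, so this choice is without loss of generality.
1. Z is the midpoint of VJ ⇒ Z = (2, 1/2)
2. Q lies on line WZ with WQ:QZ = 5:1 ⇒ Q = (11/6, 5/12)
3. M is the midpoint of QJ ⇒ M = (35/12, 17/24)
2·[MZW] = 1/4, 2·[WMU] = 21/8
[MZW]:[WMU] = 1/4:21/8 = 2/21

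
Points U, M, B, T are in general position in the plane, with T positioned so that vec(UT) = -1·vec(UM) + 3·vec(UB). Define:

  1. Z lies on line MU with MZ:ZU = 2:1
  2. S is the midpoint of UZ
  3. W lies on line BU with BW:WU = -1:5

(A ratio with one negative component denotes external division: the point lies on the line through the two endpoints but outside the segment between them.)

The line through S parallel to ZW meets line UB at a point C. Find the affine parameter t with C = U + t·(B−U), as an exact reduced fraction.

t = 5/8

Choose coordinates U = (0, 0), M = (1, 0), B = (0, 1), T = (-1, 3).
1. Z lies on line MU with MZ:ZU = 2:1 ⇒ Z = (1/3, 0)
2. S is the midpoint of UZ ⇒ S = (1/6, 0)
3. W lies on line BU with BW:WU = -1:5 ⇒ W = (0, 5/4)
through S parallel to ZW: direction (-1/3, 5/4); meets UB at C = (0, 5/8)
C = U + t·(B−U) with t = 5/8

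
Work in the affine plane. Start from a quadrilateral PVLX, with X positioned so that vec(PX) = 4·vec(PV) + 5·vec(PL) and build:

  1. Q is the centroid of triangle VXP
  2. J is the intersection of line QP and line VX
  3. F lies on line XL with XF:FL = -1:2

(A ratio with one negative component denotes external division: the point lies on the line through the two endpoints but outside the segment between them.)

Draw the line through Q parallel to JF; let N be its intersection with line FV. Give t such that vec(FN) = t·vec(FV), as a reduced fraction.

t = -5/24

Work in coordinates with P = (0, 0), V = (1, 0), L = (0, 1), X = (4, 5).
1. Q is the centroid of triangle VXP ⇒ Q = (5/3, 5/3)
2. J is the intersection of line QP and line VX ⇒ J = (5/2, 5/2)
3. F lies on line XL with XF:FL = -1:2 ⇒ F = (8, 9)
through Q parallel to JF: direction (11/2, 13/2); meets FV at N = (227/24, 87/8)
N = F + t·(V−F) with t = -5/24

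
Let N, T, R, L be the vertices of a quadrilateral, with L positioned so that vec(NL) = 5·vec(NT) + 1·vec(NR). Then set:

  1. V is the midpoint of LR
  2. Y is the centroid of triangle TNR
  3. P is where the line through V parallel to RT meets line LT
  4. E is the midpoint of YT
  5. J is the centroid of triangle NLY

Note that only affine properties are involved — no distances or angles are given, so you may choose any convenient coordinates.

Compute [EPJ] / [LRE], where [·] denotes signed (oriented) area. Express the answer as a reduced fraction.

[EPJ]:[LRE] = 1/15

Set N = (0, 0), T = (1, 0), R = (0, 1), L = (5, 1); any affine frame gives the same invariant.
1. V is the midpoint of LR ⇒ V = (5/2, 1)
2. Y is the centroid of triangle TNR ⇒ Y = (1/3, 1/3)
3. P is where the line through V parallel to RT meets line LT ⇒ P = (3, 1/2)
4. E is the midpoint of YT ⇒ E = (2/3, 1/6)
5. J is the centroid of triangle NLY ⇒ J = (16/9, 4/9)
2·[EPJ] = 5/18, 2·[LRE] = 25/6
[EPJ]:[LRE] = 5/18:25/6 = 1/15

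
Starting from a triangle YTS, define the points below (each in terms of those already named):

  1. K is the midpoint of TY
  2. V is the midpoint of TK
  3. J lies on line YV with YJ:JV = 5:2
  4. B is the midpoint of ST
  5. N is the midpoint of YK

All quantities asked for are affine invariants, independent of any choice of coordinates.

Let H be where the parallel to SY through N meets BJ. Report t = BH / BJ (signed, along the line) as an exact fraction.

Work in coordinates with Y = (0, 0), T = (1, 0), S = (0, 1).
1. K is the midpoint of TY ⇒ K = (1/2, 0)
2. V is the midpoint of TK ⇒ V = (3/4, 0)
3. J lies on line YV with YJ:JV = 5:2 ⇒ J = (15/28, 0)
4. B is the midpoint of ST ⇒ B = (1/2, 1/2)
5. N is the midpoint of YK ⇒ N = (1/4, 0)
through N parallel to SY: direction (0, -1); meets BJ at H = (1/4, 4)
H = B + t·(J−B) with t = -7

t = -7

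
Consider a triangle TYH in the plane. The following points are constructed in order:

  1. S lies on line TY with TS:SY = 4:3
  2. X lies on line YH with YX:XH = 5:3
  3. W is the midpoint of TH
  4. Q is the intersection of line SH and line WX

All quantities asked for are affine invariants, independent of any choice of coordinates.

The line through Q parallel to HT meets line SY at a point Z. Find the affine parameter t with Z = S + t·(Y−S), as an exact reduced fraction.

t = -58/75

Set T = (0, 0), Y = (1, 0), H = (0, 1); any affine frame gives the same invariant.
1. S lies on line TY with TS:SY = 4:3 ⇒ S = (4/7, 0)
2. X lies on line YH with YX:XH = 5:3 ⇒ X = (3/8, 5/8)
3. W is the midpoint of TH ⇒ W = (0, 1/2)
4. Q is the intersection of line SH and line WX ⇒ Q = (6/25, 29/50)
through Q parallel to HT: direction (0, -1); meets SY at Z = (6/25, 0)
Z = S + t·(Y−S) with t = -58/75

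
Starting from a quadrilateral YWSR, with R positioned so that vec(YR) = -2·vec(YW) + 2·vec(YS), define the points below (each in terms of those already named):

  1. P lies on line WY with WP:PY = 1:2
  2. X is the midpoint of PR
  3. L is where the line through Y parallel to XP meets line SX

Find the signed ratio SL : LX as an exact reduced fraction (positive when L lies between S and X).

Set Y = (0, 0), W = (1, 0), S = (0, 1), R = (-2, 2); any affine frame gives the same invariant.
1. P lies on line WY with WP:PY = 1:2 ⇒ P = (2/3, 0)
2. X is the midpoint of PR ⇒ X = (-2/3, 1)
3. L is where the line through Y parallel to XP meets line SX ⇒ L = (-4/3, 1)
L = S + t·(X−S) with t = 2, so SL:LX = t:(1−t) = 2:-1

SL:LX = -2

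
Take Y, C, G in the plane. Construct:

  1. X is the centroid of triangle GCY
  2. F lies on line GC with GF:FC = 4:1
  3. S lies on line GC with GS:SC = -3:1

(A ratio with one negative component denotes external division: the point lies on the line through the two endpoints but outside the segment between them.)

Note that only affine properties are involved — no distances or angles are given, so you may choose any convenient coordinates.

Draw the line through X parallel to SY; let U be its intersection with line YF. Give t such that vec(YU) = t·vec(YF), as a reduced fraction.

Work in coordinates with Y = (0, 0), C = (1, 0), G = (0, 1).
1. X is the centroid of triangle GCY ⇒ X = (1/3, 1/3)
2. F lies on line GC with GF:FC = 4:1 ⇒ F = (4/5, 1/5)
3. S lies on line GC with GS:SC = -3:1 ⇒ S = (3/2, -1/2)
through X parallel to SY: direction (-3/2, 1/2); meets YF at U = (16/21, 4/21)
U = Y + t·(F−Y) with t = 20/21

t = 20/21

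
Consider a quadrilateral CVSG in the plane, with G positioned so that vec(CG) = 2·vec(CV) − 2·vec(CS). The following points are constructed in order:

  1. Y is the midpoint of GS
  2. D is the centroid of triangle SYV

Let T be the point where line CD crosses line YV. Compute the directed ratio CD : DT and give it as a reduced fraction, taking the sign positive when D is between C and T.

CD:DT = 2

Work in coordinates with C = (0, 0), V = (1, 0), S = (0, 1), G = (2, -2).
1. Y is the midpoint of GS ⇒ Y = (1, -1/2)
2. D is the centroid of triangle SYV ⇒ D = (2/3, 1/6)
line CD meets YV at T = (1, 1/4)
D = C + t·(T−C) with t = 2/3, so CD:DT = 2/3:1/3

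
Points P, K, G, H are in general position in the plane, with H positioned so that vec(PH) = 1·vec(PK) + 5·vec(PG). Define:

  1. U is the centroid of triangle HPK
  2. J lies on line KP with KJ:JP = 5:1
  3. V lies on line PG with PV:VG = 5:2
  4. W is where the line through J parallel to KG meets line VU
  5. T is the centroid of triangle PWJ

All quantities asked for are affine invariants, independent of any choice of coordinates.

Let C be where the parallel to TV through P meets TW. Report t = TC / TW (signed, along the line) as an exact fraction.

t = -18/161

Work in coordinates with P = (0, 0), K = (1, 0), G = (0, 1), H = (1, 5).
1. U is the centroid of triangle HPK ⇒ U = (2/3, 5/3)
2. J lies on line KP with KJ:JP = 5:1 ⇒ J = (1/6, 0)
3. V lies on line PG with PV:VG = 5:2 ⇒ V = (0, 5/7)
4. W is where the line through J parallel to KG meets line VU ⇒ W = (-23/102, 20/51)
5. T is the centroid of triangle PWJ ⇒ T = (-1/51, 20/153)
through P parallel to TV: direction (1/51, 625/1071); meets TW at C = (4/1173, 2500/24633)
C = T + t·(W−T) with t = -18/161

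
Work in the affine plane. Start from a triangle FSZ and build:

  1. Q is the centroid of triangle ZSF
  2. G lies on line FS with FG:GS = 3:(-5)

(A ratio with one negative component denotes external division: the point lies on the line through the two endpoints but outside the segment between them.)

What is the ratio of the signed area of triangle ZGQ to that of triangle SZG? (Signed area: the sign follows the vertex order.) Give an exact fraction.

[ZGQ]:[SZG] = 8/15

Assign F = (0, 0), S = (1, 0), Z = (0, 1) — the answer is frame-independent, so this choice is without loss of generality.
1. Q is the centroid of triangle ZSF ⇒ Q = (1/3, 1/3)
2. G lies on line FS with FG:GS = 3:(-5) ⇒ G = (-3/2, 0)
2·[ZGQ] = 4/3, 2·[SZG] = 5/2
[ZGQ]:[SZG] = 4/3:5/2 = 8/15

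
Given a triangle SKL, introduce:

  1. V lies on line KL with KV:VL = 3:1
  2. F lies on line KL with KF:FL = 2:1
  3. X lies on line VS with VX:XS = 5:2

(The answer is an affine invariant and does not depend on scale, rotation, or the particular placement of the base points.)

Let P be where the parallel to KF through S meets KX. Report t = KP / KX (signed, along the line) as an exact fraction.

t = 7/5

Assign S = (0, 0), K = (1, 0), L = (0, 1) — the answer is frame-independent, so this choice is without loss of generality.
1. V lies on line KL with KV:VL = 3:1 ⇒ V = (1/4, 3/4)
2. F lies on line KL with KF:FL = 2:1 ⇒ F = (1/3, 2/3)
3. X lies on line VS with VX:XS = 5:2 ⇒ X = (1/14, 3/14)
through S parallel to KF: direction (-2/3, 2/3); meets KX at P = (-3/10, 3/10)
P = K + t·(X−K) with t = 7/5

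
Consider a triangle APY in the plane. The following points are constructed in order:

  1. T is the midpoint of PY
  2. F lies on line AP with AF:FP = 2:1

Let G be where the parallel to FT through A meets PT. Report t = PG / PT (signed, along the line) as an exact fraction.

Work in coordinates with A = (0, 0), P = (1, 0), Y = (0, 1).
1. T is the midpoint of PY ⇒ T = (1/2, 1/2)
2. F lies on line AP with AF:FP = 2:1 ⇒ F = (2/3, 0)
through A parallel to FT: direction (-1/6, 1/2); meets PT at G = (-1/2, 3/2)
G = P + t·(T−P) with t = 3

t = 3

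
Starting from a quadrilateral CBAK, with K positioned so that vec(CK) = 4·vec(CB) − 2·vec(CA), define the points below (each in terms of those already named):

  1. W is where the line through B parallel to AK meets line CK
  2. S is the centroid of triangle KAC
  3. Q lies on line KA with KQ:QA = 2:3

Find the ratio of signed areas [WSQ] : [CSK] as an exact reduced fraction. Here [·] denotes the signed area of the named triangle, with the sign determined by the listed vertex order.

[WSQ]:[CSK] = 7/20

Work in coordinates with C = (0, 0), B = (1, 0), A = (0, 1), K = (4, -2).
1. W is where the line through B parallel to AK meets line CK ⇒ W = (3, -3/2)
2. S is the centroid of triangle KAC ⇒ S = (4/3, -1/3)
3. Q lies on line KA with KQ:QA = 2:3 ⇒ Q = (12/5, -4/5)
2·[WSQ] = -7/15, 2·[CSK] = -4/3
[WSQ]:[CSK] = -7/15:-4/3 = 7/20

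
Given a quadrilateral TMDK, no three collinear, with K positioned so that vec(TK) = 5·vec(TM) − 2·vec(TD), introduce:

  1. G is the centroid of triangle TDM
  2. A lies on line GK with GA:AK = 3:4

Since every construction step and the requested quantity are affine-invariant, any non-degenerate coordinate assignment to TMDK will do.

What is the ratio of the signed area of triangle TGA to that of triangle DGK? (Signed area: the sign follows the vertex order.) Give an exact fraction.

[TGA]:[DGK] = -3/7

Choose coordinates T = (0, 0), M = (1, 0), D = (0, 1), K = (5, -2).
1. G is the centroid of triangle TDM ⇒ G = (1/3, 1/3)
2. A lies on line GK with GA:AK = 3:4 ⇒ A = (7/3, -2/3)
2·[TGA] = -1, 2·[DGK] = 7/3
[TGA]:[DGK] = -1:7/3 = -3/7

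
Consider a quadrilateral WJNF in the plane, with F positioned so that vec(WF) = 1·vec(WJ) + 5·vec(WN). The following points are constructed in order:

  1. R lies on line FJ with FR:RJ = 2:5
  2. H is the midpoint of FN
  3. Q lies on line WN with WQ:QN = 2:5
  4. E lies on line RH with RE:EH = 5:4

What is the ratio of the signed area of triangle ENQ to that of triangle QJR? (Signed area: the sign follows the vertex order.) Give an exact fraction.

[ENQ]:[QJR] = 13/90

Work in coordinates with W = (0, 0), J = (1, 0), N = (0, 1), F = (1, 5).
1. R lies on line FJ with FR:RJ = 2:5 ⇒ R = (1, 25/7)
2. H is the midpoint of FN ⇒ H = (1/2, 3)
3. Q lies on line WN with WQ:QN = 2:5 ⇒ Q = (0, 2/7)
4. E lies on line RH with RE:EH = 5:4 ⇒ E = (13/18, 205/63)
2·[ENQ] = 65/126, 2·[QJR] = 25/7
[ENQ]:[QJR] = 65/126:25/7 = 13/90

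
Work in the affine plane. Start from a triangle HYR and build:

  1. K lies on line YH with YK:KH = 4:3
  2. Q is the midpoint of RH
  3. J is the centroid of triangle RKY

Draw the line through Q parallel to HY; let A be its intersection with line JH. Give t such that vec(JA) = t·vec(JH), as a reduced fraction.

Work in coordinates with H = (0, 0), Y = (1, 0), R = (0, 1).
1. K lies on line YH with YK:KH = 4:3 ⇒ K = (3/7, 0)
2. Q is the midpoint of RH ⇒ Q = (0, 1/2)
3. J is the centroid of triangle RKY ⇒ J = (10/21, 1/3)
through Q parallel to HY: direction (1, 0); meets JH at A = (5/7, 1/2)
A = J + t·(H−J) with t = -1/2

t = -1/2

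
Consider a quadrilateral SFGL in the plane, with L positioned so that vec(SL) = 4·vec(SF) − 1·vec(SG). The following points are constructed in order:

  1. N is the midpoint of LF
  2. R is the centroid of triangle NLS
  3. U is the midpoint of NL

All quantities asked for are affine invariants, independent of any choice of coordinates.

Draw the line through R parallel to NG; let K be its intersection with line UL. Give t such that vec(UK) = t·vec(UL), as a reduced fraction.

t = -2

Work in coordinates with S = (0, 0), F = (1, 0), G = (0, 1), L = (4, -1).
1. N is the midpoint of LF ⇒ N = (5/2, -1/2)
2. R is the centroid of triangle NLS ⇒ R = (13/6, -1/2)
3. U is the midpoint of NL ⇒ U = (13/4, -3/4)
through R parallel to NG: direction (-5/2, 3/2); meets UL at K = (7/4, -1/4)
K = U + t·(L−U) with t = -2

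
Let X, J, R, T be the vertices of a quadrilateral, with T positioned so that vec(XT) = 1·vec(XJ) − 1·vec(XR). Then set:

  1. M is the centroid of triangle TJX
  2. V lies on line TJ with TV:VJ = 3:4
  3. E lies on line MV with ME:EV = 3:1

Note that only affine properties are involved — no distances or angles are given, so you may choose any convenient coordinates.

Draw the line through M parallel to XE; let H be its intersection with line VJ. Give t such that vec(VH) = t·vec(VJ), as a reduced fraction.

Assign X = (0, 0), J = (1, 0), R = (0, 1), T = (1, -1) — the answer is frame-independent, so this choice is without loss of generality.
1. M is the centroid of triangle TJX ⇒ M = (2/3, -1/3)
2. V lies on line TJ with TV:VJ = 3:4 ⇒ V = (1, -4/7)
3. E lies on line MV with ME:EV = 3:1 ⇒ E = (11/12, -43/84)
through M parallel to XE: direction (11/12, -43/84); meets VJ at H = (1, -40/77)
H = V + t·(J−V) with t = 1/11

t = 1/11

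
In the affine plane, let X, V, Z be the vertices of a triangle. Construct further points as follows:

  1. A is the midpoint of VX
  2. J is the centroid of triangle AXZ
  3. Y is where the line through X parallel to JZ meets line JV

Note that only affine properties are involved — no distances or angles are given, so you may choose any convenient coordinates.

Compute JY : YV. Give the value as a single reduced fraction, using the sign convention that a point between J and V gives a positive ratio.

Assign X = (0, 0), V = (1, 0), Z = (0, 1) — the answer is frame-independent, so this choice is without loss of generality.
1. A is the midpoint of VX ⇒ A = (1/2, 0)
2. J is the centroid of triangle AXZ ⇒ J = (1/6, 1/3)
3. Y is where the line through X parallel to JZ meets line JV ⇒ Y = (-1/9, 4/9)
Y = J + t·(V−J) with t = -1/3, so JY:YV = t:(1−t) = -1/3:4/3

JY:YV = -1/4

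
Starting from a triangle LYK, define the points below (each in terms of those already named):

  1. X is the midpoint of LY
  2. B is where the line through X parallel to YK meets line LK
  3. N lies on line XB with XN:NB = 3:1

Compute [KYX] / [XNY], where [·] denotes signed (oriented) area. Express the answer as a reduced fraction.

Work in coordinates with L = (0, 0), Y = (1, 0), K = (0, 1).
1. X is the midpoint of LY ⇒ X = (1/2, 0)
2. B is where the line through X parallel to YK meets line LK ⇒ B = (0, 1/2)
3. N lies on line XB with XN:NB = 3:1 ⇒ N = (1/8, 3/8)
2·[KYX] = -1/2, 2·[XNY] = -3/16
[KYX]:[XNY] = -1/2:-3/16 = 8/3

[KYX]:[XNY] = 8/3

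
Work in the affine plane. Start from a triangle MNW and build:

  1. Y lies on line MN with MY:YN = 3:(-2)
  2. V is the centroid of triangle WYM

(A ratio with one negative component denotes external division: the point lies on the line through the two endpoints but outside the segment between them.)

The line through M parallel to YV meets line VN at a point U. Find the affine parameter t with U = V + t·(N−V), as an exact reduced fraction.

t = 3/2

Set M = (0, 0), N = (1, 0), W = (0, 1); any affine frame gives the same invariant.
1. Y lies on line MN with MY:YN = 3:(-2) ⇒ Y = (3, 0)
2. V is the centroid of triangle WYM ⇒ V = (1, 1/3)
through M parallel to YV: direction (-2, 1/3); meets VN at U = (1, -1/6)
U = V + t·(N−V) with t = 3/2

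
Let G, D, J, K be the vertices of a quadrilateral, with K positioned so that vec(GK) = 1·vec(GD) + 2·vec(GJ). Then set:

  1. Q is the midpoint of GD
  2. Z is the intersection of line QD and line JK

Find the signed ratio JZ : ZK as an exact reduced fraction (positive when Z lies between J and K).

JZ:ZK = -1/2

Set G = (0, 0), D = (1, 0), J = (0, 1), K = (1, 2); any affine frame gives the same invariant.
1. Q is the midpoint of GD ⇒ Q = (1/2, 0)
2. Z is the intersection of line QD and line JK ⇒ Z = (-1, 0)
Z = J + t·(K−J) with t = -1, so JZ:ZK = t:(1−t) = -1:2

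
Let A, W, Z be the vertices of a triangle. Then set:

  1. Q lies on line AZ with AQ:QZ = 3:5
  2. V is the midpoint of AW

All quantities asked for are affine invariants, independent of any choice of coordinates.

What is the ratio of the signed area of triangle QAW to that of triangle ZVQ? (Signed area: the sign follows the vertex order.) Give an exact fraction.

Set A = (0, 0), W = (1, 0), Z = (0, 1); any affine frame gives the same invariant.
1. Q lies on line AZ with AQ:QZ = 3:5 ⇒ Q = (0, 3/8)
2. V is the midpoint of AW ⇒ V = (1/2, 0)
2·[QAW] = 3/8, 2·[ZVQ] = -5/16
[QAW]:[ZVQ] = 3/8:-5/16 = -6/5

[QAW]:[ZVQ] = -6/5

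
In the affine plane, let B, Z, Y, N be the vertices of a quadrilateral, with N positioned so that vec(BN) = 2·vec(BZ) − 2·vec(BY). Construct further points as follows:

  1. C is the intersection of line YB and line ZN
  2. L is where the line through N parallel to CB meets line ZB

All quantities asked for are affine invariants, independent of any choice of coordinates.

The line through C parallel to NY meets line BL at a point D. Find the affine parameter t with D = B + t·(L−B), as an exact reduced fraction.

Set B = (0, 0), Z = (1, 0), Y = (0, 1), N = (2, -2); any affine frame gives the same invariant.
1. C is the intersection of line YB and line ZN ⇒ C = (0, 2)
2. L is where the line through N parallel to CB meets line ZB ⇒ L = (2, 0)
through C parallel to NY: direction (-2, 3); meets BL at D = (4/3, 0)
D = B + t·(L−B) with t = 2/3

t = 2/3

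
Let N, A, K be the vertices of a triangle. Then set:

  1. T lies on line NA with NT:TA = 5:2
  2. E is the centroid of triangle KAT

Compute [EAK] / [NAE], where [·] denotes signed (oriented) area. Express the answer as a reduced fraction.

[EAK]:[NAE] = 2/7

Set N = (0, 0), A = (1, 0), K = (0, 1); any affine frame gives the same invariant.
1. T lies on line NA with NT:TA = 5:2 ⇒ T = (5/7, 0)
2. E is the centroid of triangle KAT ⇒ E = (4/7, 1/3)
2·[EAK] = 2/21, 2·[NAE] = 1/3
[EAK]:[NAE] = 2/21:1/3 = 2/7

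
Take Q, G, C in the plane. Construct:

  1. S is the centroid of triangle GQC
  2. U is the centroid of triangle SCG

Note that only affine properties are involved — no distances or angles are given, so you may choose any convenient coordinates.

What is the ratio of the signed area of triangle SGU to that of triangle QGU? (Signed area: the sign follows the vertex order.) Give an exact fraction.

Work in coordinates with Q = (0, 0), G = (1, 0), C = (0, 1).
1. S is the centroid of triangle GQC ⇒ S = (1/3, 1/3)
2. U is the centroid of triangle SCG ⇒ U = (4/9, 4/9)
2·[SGU] = 1/9, 2·[QGU] = 4/9
[SGU]:[QGU] = 1/9:4/9 = 1/4

[SGU]:[QGU] = 1/4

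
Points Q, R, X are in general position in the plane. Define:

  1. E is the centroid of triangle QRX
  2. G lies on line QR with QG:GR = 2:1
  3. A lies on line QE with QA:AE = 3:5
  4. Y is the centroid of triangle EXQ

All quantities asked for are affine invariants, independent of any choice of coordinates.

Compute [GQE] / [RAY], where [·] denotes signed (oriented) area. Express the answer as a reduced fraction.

[GQE]:[RAY] = 4/5

Choose coordinates Q = (0, 0), R = (1, 0), X = (0, 1).
1. E is the centroid of triangle QRX ⇒ E = (1/3, 1/3)
2. G lies on line QR with QG:GR = 2:1 ⇒ G = (2/3, 0)
3. A lies on line QE with QA:AE = 3:5 ⇒ A = (1/8, 1/8)
4. Y is the centroid of triangle EXQ ⇒ Y = (1/9, 4/9)
2·[GQE] = -2/9, 2·[RAY] = -5/18
[GQE]:[RAY] = -2/9:-5/18 = 4/5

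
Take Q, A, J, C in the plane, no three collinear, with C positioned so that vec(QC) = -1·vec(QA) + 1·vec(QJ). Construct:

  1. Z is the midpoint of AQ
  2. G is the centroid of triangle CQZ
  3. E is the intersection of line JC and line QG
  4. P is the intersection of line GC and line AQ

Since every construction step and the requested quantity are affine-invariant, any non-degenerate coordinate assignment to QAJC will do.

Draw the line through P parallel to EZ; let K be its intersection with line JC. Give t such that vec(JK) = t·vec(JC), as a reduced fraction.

t = 3/4

Work in coordinates with Q = (0, 0), A = (1, 0), J = (0, 1), C = (-1, 1).
1. Z is the midpoint of AQ ⇒ Z = (1/2, 0)
2. G is the centroid of triangle CQZ ⇒ G = (-1/6, 1/3)
3. E is the intersection of line JC and line QG ⇒ E = (-1/2, 1)
4. P is the intersection of line GC and line AQ ⇒ P = (1/4, 0)
through P parallel to EZ: direction (1, -1); meets JC at K = (-3/4, 1)
K = J + t·(C−J) with t = 3/4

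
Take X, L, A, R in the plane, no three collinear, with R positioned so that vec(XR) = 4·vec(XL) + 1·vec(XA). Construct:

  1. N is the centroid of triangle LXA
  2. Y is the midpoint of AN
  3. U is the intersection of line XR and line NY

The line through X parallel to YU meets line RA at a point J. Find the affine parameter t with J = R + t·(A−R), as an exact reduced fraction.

t = 9/8

Choose coordinates X = (0, 0), L = (1, 0), A = (0, 1), R = (4, 1).
1. N is the centroid of triangle LXA ⇒ N = (1/3, 1/3)
2. Y is the midpoint of AN ⇒ Y = (1/6, 2/3)
3. U is the intersection of line XR and line NY ⇒ U = (4/9, 1/9)
through X parallel to YU: direction (5/18, -5/9); meets RA at J = (-1/2, 1)
J = R + t·(A−R) with t = 9/8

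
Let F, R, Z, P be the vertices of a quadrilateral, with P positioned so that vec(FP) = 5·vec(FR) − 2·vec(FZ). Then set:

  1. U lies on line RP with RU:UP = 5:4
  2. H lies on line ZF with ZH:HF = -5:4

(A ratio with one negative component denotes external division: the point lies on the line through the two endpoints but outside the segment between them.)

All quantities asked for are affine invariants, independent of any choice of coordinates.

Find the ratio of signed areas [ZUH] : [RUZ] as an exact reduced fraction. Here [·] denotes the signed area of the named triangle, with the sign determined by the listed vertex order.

[ZUH]:[RUZ] = -29/2

Set F = (0, 0), R = (1, 0), Z = (0, 1), P = (5, -2); any affine frame gives the same invariant.
1. U lies on line RP with RU:UP = 5:4 ⇒ U = (29/9, -10/9)
2. H lies on line ZF with ZH:HF = -5:4 ⇒ H = (0, -4)
2·[ZUH] = -145/9, 2·[RUZ] = 10/9
[ZUH]:[RUZ] = -145/9:10/9 = -29/2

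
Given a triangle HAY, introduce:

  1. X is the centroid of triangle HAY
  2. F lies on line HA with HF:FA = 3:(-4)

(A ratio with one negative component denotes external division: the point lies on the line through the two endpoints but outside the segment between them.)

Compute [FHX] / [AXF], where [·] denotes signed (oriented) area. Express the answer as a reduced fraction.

[FHX]:[AXF] = 3/4

Choose coordinates H = (0, 0), A = (1, 0), Y = (0, 1).
1. X is the centroid of triangle HAY ⇒ X = (1/3, 1/3)
2. F lies on line HA with HF:FA = 3:(-4) ⇒ F = (-3, 0)
2·[FHX] = 1, 2·[AXF] = 4/3
[FHX]:[AXF] = 1:4/3 = 3/4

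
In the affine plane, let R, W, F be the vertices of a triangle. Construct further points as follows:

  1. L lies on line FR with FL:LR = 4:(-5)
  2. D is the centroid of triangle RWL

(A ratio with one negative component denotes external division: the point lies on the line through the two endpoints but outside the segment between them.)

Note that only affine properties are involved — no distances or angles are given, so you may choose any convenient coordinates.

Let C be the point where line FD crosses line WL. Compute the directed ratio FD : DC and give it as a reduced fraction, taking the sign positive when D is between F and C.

Work in coordinates with R = (0, 0), W = (1, 0), F = (0, 1).
1. L lies on line FR with FL:LR = 4:(-5) ⇒ L = (0, 5)
2. D is the centroid of triangle RWL ⇒ D = (1/3, 5/3)
line FD meets WL at C = (4/7, 15/7)
D = F + t·(C−F) with t = 7/12, so FD:DC = 7/12:5/12

FD:DC = 7/5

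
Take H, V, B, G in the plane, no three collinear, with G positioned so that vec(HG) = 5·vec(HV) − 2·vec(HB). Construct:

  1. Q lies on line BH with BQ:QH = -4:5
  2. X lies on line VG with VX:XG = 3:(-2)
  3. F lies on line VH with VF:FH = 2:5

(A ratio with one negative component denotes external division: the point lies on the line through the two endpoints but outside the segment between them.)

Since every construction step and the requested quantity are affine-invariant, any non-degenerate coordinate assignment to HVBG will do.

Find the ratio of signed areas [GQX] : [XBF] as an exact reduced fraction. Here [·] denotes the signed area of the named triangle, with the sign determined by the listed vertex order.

Set H = (0, 0), V = (1, 0), B = (0, 1), G = (5, -2); any affine frame gives the same invariant.
1. Q lies on line BH with BQ:QH = -4:5 ⇒ Q = (0, 5)
2. X lies on line VG with VX:XG = 3:(-2) ⇒ X = (13, -6)
3. F lies on line VH with VF:FH = 2:5 ⇒ F = (5/7, 0)
2·[GQX] = -36, 2·[XBF] = 8
[GQX]:[XBF] = -36:8 = -9/2

[GQX]:[XBF] = -9/2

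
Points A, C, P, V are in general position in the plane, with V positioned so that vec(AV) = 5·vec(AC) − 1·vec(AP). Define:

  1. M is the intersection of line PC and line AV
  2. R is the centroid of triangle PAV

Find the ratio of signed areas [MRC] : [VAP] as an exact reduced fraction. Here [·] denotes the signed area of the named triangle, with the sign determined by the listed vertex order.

[MRC]:[VAP] = -1/30

Set A = (0, 0), C = (1, 0), P = (0, 1), V = (5, -1); any affine frame gives the same invariant.
1. M is the intersection of line PC and line AV ⇒ M = (5/4, -1/4)
2. R is the centroid of triangle PAV ⇒ R = (5/3, 0)
2·[MRC] = 1/6, 2·[VAP] = -5
[MRC]:[VAP] = 1/6:-5 = -1/30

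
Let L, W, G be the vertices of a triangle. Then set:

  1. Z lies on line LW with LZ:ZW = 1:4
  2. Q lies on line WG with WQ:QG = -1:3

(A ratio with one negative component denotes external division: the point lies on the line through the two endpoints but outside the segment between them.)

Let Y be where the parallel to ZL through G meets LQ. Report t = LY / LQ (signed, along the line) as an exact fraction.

t = -2

Set L = (0, 0), W = (1, 0), G = (0, 1); any affine frame gives the same invariant.
1. Z lies on line LW with LZ:ZW = 1:4 ⇒ Z = (1/5, 0)
2. Q lies on line WG with WQ:QG = -1:3 ⇒ Q = (3/2, -1/2)
through G parallel to ZL: direction (-1/5, 0); meets LQ at Y = (-3, 1)
Y = L + t·(Q−L) with t = -2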